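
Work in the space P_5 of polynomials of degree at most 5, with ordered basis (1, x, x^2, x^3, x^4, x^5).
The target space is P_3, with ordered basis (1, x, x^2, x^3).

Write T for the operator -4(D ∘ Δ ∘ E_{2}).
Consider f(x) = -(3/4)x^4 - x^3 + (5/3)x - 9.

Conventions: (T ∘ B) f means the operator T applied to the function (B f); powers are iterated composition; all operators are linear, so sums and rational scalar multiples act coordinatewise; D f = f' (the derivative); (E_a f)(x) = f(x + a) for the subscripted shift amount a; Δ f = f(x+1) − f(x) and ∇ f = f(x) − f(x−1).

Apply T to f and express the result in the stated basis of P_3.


the result is g(x) = 36x^2 + 204x + 288

E_{2} f = -(3/4)x^4 - 7x^3 - 24x^2 - (103/3)x - 77/3
Δ E_{2} f = -3x^3 - (51/2)x^2 - 72x - 793/12
D Δ E_{2} f = -9x^2 - 51x - 72
(-4(D ∘ Δ ∘ E_{2})) f = 36x^2 + 204x + 288


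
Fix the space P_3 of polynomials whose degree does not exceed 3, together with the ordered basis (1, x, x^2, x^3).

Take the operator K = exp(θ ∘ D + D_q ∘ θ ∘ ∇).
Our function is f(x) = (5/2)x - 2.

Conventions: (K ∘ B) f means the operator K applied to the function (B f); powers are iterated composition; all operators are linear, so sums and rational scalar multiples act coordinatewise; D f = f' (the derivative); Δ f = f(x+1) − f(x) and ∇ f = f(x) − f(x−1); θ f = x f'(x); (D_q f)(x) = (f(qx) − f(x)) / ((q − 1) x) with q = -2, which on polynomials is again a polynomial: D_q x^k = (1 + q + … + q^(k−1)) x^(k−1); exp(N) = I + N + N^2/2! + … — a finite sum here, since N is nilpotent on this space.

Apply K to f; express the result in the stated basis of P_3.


the image equals g(x) = (5/2)x - 2

the series for exp(θ ∘ D + D_q ∘ θ ∘ ∇) f terminates at order 0
exp(θ ∘ D + D_q ∘ θ ∘ ∇) f = (5/2)x - 2


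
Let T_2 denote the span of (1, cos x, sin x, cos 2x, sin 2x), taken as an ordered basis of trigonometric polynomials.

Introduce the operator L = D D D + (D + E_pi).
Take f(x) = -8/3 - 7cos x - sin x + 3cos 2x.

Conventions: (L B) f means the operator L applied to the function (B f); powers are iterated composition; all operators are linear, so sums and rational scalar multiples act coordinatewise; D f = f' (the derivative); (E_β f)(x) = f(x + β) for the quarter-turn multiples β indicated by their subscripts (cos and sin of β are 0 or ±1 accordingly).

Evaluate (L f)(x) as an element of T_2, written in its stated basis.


D f = -cos x + 7sin x - 6sin 2x
D D f = 7cos x + sin x - 12cos 2x
D D D f = cos x - 7sin x + 24sin 2x
D f = -cos x + 7sin x - 6sin 2x
E_pi f = -8/3 + 7cos x + sin x + 3cos 2x
(D + E_pi) f = -8/3 + 6cos x + 8sin x + 3cos 2x - 6sin 2x
(D D D + (D + E_pi)) f = -8/3 + 7cos x + sin x + 3cos 2x + 18sin 2x

g(x) = -8/3 + 7cos x + sin x + 3cos 2x + 18sin 2x


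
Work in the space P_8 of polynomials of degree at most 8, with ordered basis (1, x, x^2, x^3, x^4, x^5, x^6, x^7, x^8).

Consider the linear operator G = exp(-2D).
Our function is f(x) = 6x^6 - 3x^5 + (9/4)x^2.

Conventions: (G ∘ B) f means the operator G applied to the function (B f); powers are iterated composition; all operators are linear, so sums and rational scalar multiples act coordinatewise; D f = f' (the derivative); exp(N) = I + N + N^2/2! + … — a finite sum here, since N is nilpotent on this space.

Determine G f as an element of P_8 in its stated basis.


order-1 term: -72x^5 + 30x^4 - 9x
order-2 term: 360x^4 - 120x^3 + 9
order-3 term: -960x^3 + 240x^2
order-4 term: 1440x^2 - 240x
order-5 term: -1152x + 96
order-6 term: 384
the series for exp(-2D) f terminates at order 6
exp(-2D) f = 6x^6 - 75x^5 + 390x^4 - 1080x^3 + (6729/4)x^2 - 1401x + 489

the result is g(x) = 6x^6 - 75x^5 + 390x^4 - 1080x^3 + (6729/4)x^2 - 1401x + 489


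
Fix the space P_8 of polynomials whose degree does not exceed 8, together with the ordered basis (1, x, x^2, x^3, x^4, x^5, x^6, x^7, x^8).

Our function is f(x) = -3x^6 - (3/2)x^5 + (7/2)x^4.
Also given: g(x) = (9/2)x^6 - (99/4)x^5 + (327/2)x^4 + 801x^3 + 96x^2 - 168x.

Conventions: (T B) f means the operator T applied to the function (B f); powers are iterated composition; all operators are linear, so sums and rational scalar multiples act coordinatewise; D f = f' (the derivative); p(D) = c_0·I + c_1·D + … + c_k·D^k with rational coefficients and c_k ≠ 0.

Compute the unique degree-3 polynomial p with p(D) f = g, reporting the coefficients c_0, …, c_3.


p(D) = -(3/2)·I + (3/2)·D − 2·D^2 − 2·D^3, i.e. c_0 = -3/2, c_1 = 3/2, c_2 = -2, c_3 = -2

D^0 f = -3x^6 - (3/2)x^5 + (7/2)x^4
D^1 f = -18x^5 - (15/2)x^4 + 14x^3
D^2 f = -90x^4 - 30x^3 + 42x^2
D^3 f = -360x^3 - 90x^2 + 84x
matching coefficients of g against c_0 f + c_1 Df + … from the top degree down determines the c_i
solution: c_0 = -3/2, c_1 = 3/2, c_2 = -2, c_3 = -2


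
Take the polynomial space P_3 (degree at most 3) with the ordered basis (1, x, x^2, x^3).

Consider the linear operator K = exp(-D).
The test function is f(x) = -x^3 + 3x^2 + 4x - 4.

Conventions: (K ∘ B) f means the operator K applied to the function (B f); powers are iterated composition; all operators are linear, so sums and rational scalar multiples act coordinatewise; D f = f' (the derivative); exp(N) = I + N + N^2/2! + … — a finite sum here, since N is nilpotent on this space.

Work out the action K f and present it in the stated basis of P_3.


g(x) = -x^3 + 6x^2 - 5x - 4

order-1 term: 3x^2 - 6x - 4
order-2 term: -3x + 3
order-3 term: 1
the series for exp(-D) f terminates at order 3
exp(-D) f = -x^3 + 6x^2 - 5x - 4


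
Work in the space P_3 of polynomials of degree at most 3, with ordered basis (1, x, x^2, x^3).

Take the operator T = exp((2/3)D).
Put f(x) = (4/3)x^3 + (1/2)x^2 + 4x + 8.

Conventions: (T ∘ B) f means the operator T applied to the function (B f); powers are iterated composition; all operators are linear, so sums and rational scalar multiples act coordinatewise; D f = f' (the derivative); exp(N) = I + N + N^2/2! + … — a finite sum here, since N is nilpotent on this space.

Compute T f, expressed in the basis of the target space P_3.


order-1 term: (8/3)x^2 + (2/3)x + 8/3
order-2 term: (16/9)x + 2/9
order-3 term: 32/81
the series for exp((2/3)D) f terminates at order 3
exp((2/3)D) f = (4/3)x^3 + (19/6)x^2 + (58/9)x + 914/81

the result is g(x) = (4/3)x^3 + (19/6)x^2 + (58/9)x + 914/81


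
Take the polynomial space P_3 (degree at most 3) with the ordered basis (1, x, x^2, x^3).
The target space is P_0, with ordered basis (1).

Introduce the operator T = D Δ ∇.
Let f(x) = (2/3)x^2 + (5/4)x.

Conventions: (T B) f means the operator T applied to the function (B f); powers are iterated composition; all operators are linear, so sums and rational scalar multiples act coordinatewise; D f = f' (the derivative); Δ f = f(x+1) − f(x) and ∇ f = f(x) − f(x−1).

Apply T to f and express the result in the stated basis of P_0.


∇ f = (4/3)x + 7/12
Δ ∇ f = 4/3
D Δ ∇ f = 0

g(x) = 0


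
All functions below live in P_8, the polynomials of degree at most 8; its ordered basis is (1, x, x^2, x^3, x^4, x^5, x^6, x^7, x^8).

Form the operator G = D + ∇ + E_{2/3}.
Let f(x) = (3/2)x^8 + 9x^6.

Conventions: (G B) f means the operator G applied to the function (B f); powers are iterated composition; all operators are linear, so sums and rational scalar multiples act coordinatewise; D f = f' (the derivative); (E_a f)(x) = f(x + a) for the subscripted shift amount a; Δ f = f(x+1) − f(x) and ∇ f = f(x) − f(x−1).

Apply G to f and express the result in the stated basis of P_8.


the result is g(x) = (3/2)x^8 + 32x^7 - (43/3)x^6 + (2276/9)x^5 - (4300/27)x^4 + (26600/81)x^3 - (35635/243)x^2 + (53810/729)x - 42215/4374

D f = 12x^7 + 54x^5
∇ f = 12x^7 - 42x^6 + 138x^5 - 240x^4 + 264x^3 - 177x^2 + 66x - 21/2
E_{2/3} f = (3/2)x^8 + 8x^7 + (83/3)x^6 + (548/9)x^5 + (2180/27)x^4 + (5216/81)x^3 + (7376/243)x^2 + (5696/729)x + 1856/2187
(D + ∇ + E_{2/3}) f = (3/2)x^8 + 32x^7 - (43/3)x^6 + (2276/9)x^5 - (4300/27)x^4 + (26600/81)x^3 - (35635/243)x^2 + (53810/729)x - 42215/4374


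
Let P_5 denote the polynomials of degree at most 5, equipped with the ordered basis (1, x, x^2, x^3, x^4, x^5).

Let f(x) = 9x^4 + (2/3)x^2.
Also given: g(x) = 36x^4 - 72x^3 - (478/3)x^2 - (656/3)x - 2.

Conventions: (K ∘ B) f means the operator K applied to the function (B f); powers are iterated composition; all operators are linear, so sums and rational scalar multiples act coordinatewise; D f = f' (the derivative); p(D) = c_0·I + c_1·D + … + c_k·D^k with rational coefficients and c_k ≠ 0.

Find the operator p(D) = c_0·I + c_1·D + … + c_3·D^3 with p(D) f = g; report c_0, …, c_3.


D^0 f = 9x^4 + (2/3)x^2
D^1 f = 36x^3 + (4/3)x
D^2 f = 108x^2 + 4/3
D^3 f = 216x
matching coefficients of g against c_0 f + c_1 Df + … from the top degree down determines the c_i
solution: c_0 = 4, c_1 = -2, c_2 = -3/2, c_3 = -1

c_0 = 4, c_1 = -2, c_2 = -3/2, c_3 = -1


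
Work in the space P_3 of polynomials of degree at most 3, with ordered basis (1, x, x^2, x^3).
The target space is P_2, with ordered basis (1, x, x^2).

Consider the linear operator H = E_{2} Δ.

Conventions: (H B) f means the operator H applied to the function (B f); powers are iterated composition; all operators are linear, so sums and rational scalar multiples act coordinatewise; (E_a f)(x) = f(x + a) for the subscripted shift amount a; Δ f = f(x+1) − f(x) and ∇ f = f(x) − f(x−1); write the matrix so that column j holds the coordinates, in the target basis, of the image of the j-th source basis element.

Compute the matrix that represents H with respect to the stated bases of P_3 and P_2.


the matrix is [[0, 1, 5, 19]; [0, 0, 2, 15]; [0, 0, 0, 3]] (rows listed top to bottom)

image of 1: 0
image of x: 1
image of x^2: 2x + 5
image of x^3: 3x^2 + 15x + 19
each image's coordinates form column j of the matrix


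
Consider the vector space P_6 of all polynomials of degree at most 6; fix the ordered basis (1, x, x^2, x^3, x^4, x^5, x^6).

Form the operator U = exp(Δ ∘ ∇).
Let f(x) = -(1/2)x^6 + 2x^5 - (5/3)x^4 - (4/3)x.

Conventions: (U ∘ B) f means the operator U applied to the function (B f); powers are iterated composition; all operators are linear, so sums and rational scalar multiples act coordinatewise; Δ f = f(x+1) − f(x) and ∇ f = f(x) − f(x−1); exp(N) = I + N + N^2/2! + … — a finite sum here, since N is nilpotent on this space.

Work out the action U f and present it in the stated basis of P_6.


g(x) = -(1/2)x^6 + 2x^5 - (50/3)x^4 + 40x^3 - 125x^2 + (416/3)x - 343/3

order-1 term: -15x^4 + 40x^3 - 35x^2 + 20x - 13/3
order-2 term: -90x^2 + 120x - 50
order-3 term: -60
the series for exp(Δ ∘ ∇) f terminates at order 3
exp(Δ ∘ ∇) f = -(1/2)x^6 + 2x^5 - (50/3)x^4 + 40x^3 - 125x^2 + (416/3)x - 343/3


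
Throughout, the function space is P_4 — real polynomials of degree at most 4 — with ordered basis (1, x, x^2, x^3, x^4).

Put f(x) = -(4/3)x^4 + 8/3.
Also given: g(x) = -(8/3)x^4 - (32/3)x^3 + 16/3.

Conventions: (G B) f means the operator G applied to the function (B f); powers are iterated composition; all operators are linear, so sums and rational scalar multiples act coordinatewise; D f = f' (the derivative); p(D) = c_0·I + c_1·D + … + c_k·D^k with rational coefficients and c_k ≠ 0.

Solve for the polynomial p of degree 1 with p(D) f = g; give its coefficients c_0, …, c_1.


D^0 f = -(4/3)x^4 + 8/3
D^1 f = -(16/3)x^3
matching coefficients of g against c_0 f + c_1 Df + … from the top degree down determines the c_i
solution: c_0 = 2, c_1 = 2

c_0 = 2, c_1 = 2


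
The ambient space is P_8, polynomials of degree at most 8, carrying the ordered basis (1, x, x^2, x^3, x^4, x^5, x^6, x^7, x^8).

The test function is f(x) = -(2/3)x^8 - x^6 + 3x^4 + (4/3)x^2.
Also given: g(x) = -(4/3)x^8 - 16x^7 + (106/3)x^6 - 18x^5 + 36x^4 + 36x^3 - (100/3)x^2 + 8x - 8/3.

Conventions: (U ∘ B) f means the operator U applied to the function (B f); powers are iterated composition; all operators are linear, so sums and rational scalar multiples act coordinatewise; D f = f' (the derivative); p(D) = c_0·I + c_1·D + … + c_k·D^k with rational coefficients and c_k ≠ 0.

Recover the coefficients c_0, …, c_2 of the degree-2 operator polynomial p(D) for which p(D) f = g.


p(D) = 2·I + 3·D − D^2, i.e. c_0 = 2, c_1 = 3, c_2 = -1

D^0 f = -(2/3)x^8 - x^6 + 3x^4 + (4/3)x^2
D^1 f = -(16/3)x^7 - 6x^5 + 12x^3 + (8/3)x
D^2 f = -(112/3)x^6 - 30x^4 + 36x^2 + 8/3
matching coefficients of g against c_0 f + c_1 Df + … from the top degree down determines the c_i
solution: c_0 = 2, c_1 = 3, c_2 = -1


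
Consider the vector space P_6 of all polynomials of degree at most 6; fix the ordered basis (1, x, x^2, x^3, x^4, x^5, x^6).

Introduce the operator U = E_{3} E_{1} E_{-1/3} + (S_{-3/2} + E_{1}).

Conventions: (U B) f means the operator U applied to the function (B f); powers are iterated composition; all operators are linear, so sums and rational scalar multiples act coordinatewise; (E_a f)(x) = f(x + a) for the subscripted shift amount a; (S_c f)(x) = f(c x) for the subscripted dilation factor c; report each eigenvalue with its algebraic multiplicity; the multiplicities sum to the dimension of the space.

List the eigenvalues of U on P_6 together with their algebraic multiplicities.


λ = -179/32 (multiplicity 1), λ = -11/8 (multiplicity 1), λ = 1/2 (multiplicity 1), λ = 3 (multiplicity 1), λ = 17/4 (multiplicity 1), λ = 113/16 (multiplicity 1), λ = 857/64 (multiplicity 1)

image of 1: 3
image of x: (1/2)x + 14/3
image of x^2: (17/4)x^2 + (28/3)x + 130/9
image of x^3: -(11/8)x^3 + 14x^2 + (130/3)x + 1358/27
image of x^4: (113/16)x^4 + (56/3)x^3 + (260/3)x^2 + (5432/27)x + 14722/81
image of x^5: -(179/32)x^5 + (70/3)x^4 + (1300/9)x^3 + (13580/27)x^2 + (73610/81)x + 161294/243
image of x^6: (857/64)x^6 + 28x^5 + (650/3)x^4 + (27160/27)x^3 + (73610/27)x^2 + (322588/81)x + 1772290/729
the matrix is upper triangular; its diagonal is (3, 1/2, 17/4, -11/8, 113/16, -179/32, 857/64)
for a triangular matrix the eigenvalues are the diagonal entries, with algebraic multiplicity their repetition count


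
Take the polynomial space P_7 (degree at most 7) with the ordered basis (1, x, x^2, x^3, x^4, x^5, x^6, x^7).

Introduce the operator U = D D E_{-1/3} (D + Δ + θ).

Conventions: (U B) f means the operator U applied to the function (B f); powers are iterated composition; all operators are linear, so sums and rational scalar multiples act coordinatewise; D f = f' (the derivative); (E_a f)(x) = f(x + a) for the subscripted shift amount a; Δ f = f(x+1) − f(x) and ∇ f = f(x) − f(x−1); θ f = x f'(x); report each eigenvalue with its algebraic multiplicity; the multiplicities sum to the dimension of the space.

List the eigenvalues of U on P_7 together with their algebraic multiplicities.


λ = 0 (multiplicity 8)

image of 1: 0
image of x: 0
image of x^2: 4
image of x^3: 18x + 6
image of x^4: 48x^2 + 16x + 4/3
image of x^5: 100x^3 + 20x^2 + (40/3)x + 260/27
image of x^6: 180x^4 + 60x^2 + (160/3)x + 10/3
image of x^7: 294x^5 - 70x^4 + (560/3)x^3 + (1540/9)x^2 + (700/27)x + 574/81
the matrix is upper triangular; its diagonal is (0, 0, 0, 0, 0, 0, 0, 0)
for a triangular matrix the eigenvalues are the diagonal entries, with algebraic multiplicity their repetition count


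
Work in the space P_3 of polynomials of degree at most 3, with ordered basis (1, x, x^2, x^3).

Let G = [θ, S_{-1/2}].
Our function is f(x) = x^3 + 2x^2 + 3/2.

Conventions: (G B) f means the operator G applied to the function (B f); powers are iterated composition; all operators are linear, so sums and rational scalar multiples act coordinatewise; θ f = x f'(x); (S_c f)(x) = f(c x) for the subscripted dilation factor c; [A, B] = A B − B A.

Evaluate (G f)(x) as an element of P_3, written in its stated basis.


S_{-1/2} f = -(1/8)x^3 + (1/2)x^2 + 3/2
θ S_{-1/2} f = -(3/8)x^3 + x^2
θ f = 3x^3 + 4x^2
S_{-1/2} θ f = -(3/8)x^3 + x^2
[θ, S_{-1/2}] f = 0

the result is g(x) = 0


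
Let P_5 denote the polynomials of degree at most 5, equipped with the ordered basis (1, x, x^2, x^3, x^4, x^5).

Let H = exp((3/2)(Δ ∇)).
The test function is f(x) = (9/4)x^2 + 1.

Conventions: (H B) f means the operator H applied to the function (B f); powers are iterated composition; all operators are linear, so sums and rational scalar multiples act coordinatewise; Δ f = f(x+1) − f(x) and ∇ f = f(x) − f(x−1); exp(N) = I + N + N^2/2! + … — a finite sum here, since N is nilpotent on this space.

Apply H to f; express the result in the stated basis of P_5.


order-1 term: 27/4
the series for exp((3/2)(Δ ∇)) f terminates at order 1
exp((3/2)(Δ ∇)) f = (9/4)x^2 + 31/4

the image equals g(x) = (9/4)x^2 + 31/4


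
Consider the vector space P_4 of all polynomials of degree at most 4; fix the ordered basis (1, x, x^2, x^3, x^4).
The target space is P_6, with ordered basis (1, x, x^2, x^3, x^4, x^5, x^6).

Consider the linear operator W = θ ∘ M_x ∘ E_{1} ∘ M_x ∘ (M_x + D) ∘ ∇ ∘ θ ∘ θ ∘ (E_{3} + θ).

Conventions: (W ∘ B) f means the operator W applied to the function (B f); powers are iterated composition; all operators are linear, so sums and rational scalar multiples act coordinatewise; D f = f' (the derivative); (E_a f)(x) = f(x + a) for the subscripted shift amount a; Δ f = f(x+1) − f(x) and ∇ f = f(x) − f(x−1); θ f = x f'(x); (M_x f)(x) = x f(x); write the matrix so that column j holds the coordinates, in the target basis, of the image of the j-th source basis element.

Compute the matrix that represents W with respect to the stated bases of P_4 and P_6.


the matrix is [[0, 0, 0, 0, 0]; [0, 2, 42, 279, 1588]; [0, 8, 168, 1548, 9568]; [0, 6, 198, 2349, 18108]; [0, 0, 96, 1584, 15856]; [0, 0, 0, 540, 7220]; [0, 0, 0, 0, 1920]] (rows listed top to bottom)

image of 1: 0
image of x: 6x^3 + 8x^2 + 2x
image of x^2: 96x^4 + 198x^3 + 168x^2 + 42x
image of x^3: 540x^5 + 1584x^4 + 2349x^3 + 1548x^2 + 279x
image of x^4: 1920x^6 + 7220x^5 + 15856x^4 + 18108x^3 + 9568x^2 + 1588x
each image's coordinates form column j of the matrix


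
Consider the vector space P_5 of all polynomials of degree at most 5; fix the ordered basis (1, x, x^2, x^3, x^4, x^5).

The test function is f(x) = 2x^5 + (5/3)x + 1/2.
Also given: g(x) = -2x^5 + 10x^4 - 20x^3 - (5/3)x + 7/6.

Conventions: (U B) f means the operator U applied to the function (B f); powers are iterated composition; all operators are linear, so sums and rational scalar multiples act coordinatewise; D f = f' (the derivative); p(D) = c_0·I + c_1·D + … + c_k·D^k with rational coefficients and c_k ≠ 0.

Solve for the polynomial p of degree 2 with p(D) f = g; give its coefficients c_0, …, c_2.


D^0 f = 2x^5 + (5/3)x + 1/2
D^1 f = 10x^4 + 5/3
D^2 f = 40x^3
matching coefficients of g against c_0 f + c_1 Df + … from the top degree down determines the c_i
solution: c_0 = -1, c_1 = 1, c_2 = -1/2

p(D) = -I + D − (1/2)·D^2, i.e. c_0 = -1, c_1 = 1, c_2 = -1/2


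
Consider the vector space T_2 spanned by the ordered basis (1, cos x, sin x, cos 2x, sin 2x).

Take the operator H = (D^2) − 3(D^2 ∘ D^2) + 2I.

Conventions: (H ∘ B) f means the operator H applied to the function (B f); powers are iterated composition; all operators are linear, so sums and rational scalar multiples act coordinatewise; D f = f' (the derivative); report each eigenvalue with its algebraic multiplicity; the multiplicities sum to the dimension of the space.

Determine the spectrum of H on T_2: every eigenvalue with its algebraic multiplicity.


image of 1: 2
image of cos x: -2cos x
image of sin x: -2sin x
image of cos 2x: -50cos 2x
image of sin 2x: -50sin 2x
the matrix is diagonal; its diagonal is (2, -2, -2, -50, -50)
for a triangular matrix the eigenvalues are the diagonal entries, with algebraic multiplicity their repetition count

λ = -50 (multiplicity 2), λ = -2 (multiplicity 2), λ = 2 (multiplicity 1)


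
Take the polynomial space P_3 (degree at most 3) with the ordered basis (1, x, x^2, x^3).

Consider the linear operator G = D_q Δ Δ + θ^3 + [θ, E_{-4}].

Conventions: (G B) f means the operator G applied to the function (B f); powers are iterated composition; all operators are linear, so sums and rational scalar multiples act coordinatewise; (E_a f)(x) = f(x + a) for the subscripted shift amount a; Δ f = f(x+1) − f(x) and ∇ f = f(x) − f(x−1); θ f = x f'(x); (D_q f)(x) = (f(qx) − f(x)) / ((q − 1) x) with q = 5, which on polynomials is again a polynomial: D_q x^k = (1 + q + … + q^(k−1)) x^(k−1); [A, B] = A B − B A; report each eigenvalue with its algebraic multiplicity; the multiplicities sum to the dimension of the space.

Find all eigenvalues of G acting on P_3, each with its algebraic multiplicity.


λ = 0 (multiplicity 1), λ = 1 (multiplicity 1), λ = 8 (multiplicity 1), λ = 27 (multiplicity 1)

image of 1: 0
image of x: x + 4
image of x^2: 8x^2 + 8x - 32
image of x^3: 27x^3 + 12x^2 - 96x + 198
the matrix is upper triangular; its diagonal is (0, 1, 8, 27)
for a triangular matrix the eigenvalues are the diagonal entries, with algebraic multiplicity their repetition count


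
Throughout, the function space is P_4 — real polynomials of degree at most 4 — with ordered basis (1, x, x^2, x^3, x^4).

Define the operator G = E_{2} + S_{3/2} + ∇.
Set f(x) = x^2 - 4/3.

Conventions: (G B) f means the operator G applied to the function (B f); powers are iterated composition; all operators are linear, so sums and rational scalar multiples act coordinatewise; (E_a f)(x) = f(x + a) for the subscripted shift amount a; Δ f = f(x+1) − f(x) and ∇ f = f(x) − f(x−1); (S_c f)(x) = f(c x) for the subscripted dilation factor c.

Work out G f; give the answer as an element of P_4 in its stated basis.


the result is g(x) = (13/4)x^2 + 6x + 1/3

E_{2} f = x^2 + 4x + 8/3
S_{3/2} f = (9/4)x^2 - 4/3
∇ f = 2x - 1
(E_{2} + S_{3/2} + ∇) f = (13/4)x^2 + 6x + 1/3


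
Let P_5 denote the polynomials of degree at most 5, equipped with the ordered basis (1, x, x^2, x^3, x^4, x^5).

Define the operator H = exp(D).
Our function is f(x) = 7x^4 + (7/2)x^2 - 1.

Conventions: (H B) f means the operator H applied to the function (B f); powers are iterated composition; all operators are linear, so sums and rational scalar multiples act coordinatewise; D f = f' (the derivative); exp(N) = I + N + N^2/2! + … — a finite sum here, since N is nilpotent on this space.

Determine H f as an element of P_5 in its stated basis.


order-1 term: 28x^3 + 7x
order-2 term: 42x^2 + 7/2
order-3 term: 28x
order-4 term: 7
the series for exp(D) f terminates at order 4
exp(D) f = 7x^4 + 28x^3 + (91/2)x^2 + 35x + 19/2

g(x) = 7x^4 + 28x^3 + (91/2)x^2 + 35x + 19/2


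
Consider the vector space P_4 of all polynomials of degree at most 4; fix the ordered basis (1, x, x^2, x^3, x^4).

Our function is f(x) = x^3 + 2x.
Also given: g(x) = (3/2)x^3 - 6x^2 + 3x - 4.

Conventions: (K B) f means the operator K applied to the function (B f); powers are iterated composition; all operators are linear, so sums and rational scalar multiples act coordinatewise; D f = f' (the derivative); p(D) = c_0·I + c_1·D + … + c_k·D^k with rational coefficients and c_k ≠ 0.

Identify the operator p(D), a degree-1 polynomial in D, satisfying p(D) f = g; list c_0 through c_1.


p(D) = (3/2)·I − 2·D, i.e. c_0 = 3/2, c_1 = -2

D^0 f = x^3 + 2x
D^1 f = 3x^2 + 2
matching coefficients of g against c_0 f + c_1 Df + … from the top degree down determines the c_i
solution: c_0 = 3/2, c_1 = -2


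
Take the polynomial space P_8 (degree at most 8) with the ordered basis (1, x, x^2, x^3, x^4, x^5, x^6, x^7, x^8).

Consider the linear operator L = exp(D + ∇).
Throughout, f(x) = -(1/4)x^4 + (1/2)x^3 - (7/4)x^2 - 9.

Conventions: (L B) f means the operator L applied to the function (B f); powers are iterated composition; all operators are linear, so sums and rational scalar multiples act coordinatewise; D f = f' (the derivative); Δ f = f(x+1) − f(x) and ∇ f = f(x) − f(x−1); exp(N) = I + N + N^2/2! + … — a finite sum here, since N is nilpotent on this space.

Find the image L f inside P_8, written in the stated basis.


g(x) = -(1/4)x^4 - (3/2)x^3 - (13/4)x^2 - (11/2)x - 53/4

order-1 term: -2x^3 + (9/2)x^2 - (19/2)x + 5/2
order-2 term: -6x^2 + 12x - 51/4
order-3 term: -8x + 10
order-4 term: -4
the series for exp(D + ∇) f terminates at order 4
exp(D + ∇) f = -(1/4)x^4 - (3/2)x^3 - (13/4)x^2 - (11/2)x - 53/4


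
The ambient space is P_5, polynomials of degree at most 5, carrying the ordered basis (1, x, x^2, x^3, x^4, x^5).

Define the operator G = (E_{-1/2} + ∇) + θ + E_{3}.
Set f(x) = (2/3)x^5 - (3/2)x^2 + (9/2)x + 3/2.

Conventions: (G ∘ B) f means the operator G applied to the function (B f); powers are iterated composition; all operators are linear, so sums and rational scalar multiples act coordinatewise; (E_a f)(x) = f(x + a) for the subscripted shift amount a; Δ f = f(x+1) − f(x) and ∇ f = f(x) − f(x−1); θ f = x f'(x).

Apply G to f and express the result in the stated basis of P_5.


g(x) = (14/3)x^5 + (35/3)x^4 + 55x^3 + (1079/6)x^2 + (2159/8)x + 8113/48

E_{-1/2} f = (2/3)x^5 - (5/3)x^4 + (5/3)x^3 - (7/3)x^2 + (149/24)x - 55/48
∇ f = (10/3)x^4 - (20/3)x^3 + (20/3)x^2 - (19/3)x + 20/3
(E_{-1/2} + ∇) f = (2/3)x^5 + (5/3)x^4 - 5x^3 + (13/3)x^2 - (1/8)x + 265/48
θ f = (10/3)x^5 - 3x^2 + (9/2)x
E_{3} f = (2/3)x^5 + 10x^4 + 60x^3 + (357/2)x^2 + (531/2)x + 327/2
((E_{-1/2} + ∇) + θ + E_{3}) f = (14/3)x^5 + (35/3)x^4 + 55x^3 + (1079/6)x^2 + (2159/8)x + 8113/48


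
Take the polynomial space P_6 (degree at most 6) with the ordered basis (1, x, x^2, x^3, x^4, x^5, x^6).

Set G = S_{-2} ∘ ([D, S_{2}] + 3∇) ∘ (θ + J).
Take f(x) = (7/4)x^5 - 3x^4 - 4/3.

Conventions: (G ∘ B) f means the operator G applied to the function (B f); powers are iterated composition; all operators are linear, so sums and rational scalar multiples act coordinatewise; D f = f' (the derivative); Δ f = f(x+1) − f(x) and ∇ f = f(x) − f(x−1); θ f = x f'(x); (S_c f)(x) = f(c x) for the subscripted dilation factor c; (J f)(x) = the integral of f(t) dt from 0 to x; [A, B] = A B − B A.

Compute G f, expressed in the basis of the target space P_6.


θ f = (35/4)x^5 - 12x^4
J f = (7/24)x^6 - (3/5)x^5 - (4/3)x
(θ + J) f = (7/24)x^6 + (163/20)x^5 - 12x^4 - (4/3)x
S_{2} (θ + J) f = (56/3)x^6 + (1304/5)x^5 - 192x^4 - (8/3)x
D S_{2} (θ + J) f = 112x^5 + 1304x^4 - 768x^3 - 8/3
D (θ + J) f = (7/4)x^5 + (163/4)x^4 - 48x^3 - 4/3
S_{2} D (θ + J) f = 56x^5 + 652x^4 - 384x^3 - 4/3
[D, S_{2}] (θ + J) f = 56x^5 + 652x^4 - 384x^3 - 4/3
∇ (θ + J) f = (7/4)x^5 + (291/8)x^4 - (371/3)x^3 + (1193/8)x^2 - 87x + 741/40
(3∇) (θ + J) f = (21/4)x^5 + (873/8)x^4 - 371x^3 + (3579/8)x^2 - 261x + 2223/40
([D, S_{2}] + 3∇) (θ + J) f = (245/4)x^5 + (6089/8)x^4 - 755x^3 + (3579/8)x^2 - 261x + 6509/120
S_{-2} ([D, S_{2}] + 3∇) (θ + J) f = -1960x^5 + 12178x^4 + 6040x^3 + (3579/2)x^2 + 522x + 6509/120

the image equals g(x) = -1960x^5 + 12178x^4 + 6040x^3 + (3579/2)x^2 + 522x + 6509/120


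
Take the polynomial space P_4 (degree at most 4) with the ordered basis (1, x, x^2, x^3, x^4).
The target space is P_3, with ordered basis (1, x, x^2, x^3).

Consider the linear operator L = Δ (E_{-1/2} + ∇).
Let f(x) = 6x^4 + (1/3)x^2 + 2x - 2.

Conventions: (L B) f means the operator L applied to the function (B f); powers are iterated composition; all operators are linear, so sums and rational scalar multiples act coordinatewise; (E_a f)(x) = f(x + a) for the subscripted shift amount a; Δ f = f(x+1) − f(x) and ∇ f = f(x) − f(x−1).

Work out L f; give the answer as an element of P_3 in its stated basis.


E_{-1/2} f = 6x^4 - 12x^3 + (28/3)x^2 - (4/3)x - 61/24
∇ f = 24x^3 - 36x^2 + (74/3)x - 13/3
(E_{-1/2} + ∇) f = 6x^4 + 12x^3 - (80/3)x^2 + (70/3)x - 55/8
Δ (E_{-1/2} + ∇) f = 24x^3 + 72x^2 + (20/3)x + 44/3

g(x) = 24x^3 + 72x^2 + (20/3)x + 44/3


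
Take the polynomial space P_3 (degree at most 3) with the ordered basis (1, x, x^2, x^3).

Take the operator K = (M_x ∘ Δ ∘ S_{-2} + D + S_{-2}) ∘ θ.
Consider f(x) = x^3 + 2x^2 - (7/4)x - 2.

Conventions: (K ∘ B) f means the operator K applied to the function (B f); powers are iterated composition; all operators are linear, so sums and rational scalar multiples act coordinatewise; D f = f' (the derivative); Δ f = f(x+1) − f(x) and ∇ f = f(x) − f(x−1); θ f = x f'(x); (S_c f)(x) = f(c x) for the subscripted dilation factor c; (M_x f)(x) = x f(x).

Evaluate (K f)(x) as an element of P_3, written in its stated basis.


g(x) = -96x^3 - 15x^2 + 7x - 7/4

θ f = 3x^3 + 4x^2 - (7/4)x
S_{-2} θ f = -24x^3 + 16x^2 + (7/2)x
Δ S_{-2} θ f = -72x^2 - 40x - 9/2
M_x Δ S_{-2} θ f = -72x^3 - 40x^2 - (9/2)x
D θ f = 9x^2 + 8x - 7/4
S_{-2} θ f = -24x^3 + 16x^2 + (7/2)x
(M_x ∘ Δ ∘ S_{-2} + D + S_{-2}) θ f = -96x^3 - 15x^2 + 7x - 7/4


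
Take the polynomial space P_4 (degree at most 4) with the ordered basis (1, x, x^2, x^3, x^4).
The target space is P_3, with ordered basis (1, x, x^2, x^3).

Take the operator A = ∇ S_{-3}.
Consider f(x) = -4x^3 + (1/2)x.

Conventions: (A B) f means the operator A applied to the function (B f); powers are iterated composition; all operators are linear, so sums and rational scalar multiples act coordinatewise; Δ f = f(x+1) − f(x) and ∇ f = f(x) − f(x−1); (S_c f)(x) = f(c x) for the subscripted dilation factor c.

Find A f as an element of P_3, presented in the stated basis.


S_{-3} f = 108x^3 - (3/2)x
∇ S_{-3} f = 324x^2 - 324x + 213/2

the result is g(x) = 324x^2 - 324x + 213/2


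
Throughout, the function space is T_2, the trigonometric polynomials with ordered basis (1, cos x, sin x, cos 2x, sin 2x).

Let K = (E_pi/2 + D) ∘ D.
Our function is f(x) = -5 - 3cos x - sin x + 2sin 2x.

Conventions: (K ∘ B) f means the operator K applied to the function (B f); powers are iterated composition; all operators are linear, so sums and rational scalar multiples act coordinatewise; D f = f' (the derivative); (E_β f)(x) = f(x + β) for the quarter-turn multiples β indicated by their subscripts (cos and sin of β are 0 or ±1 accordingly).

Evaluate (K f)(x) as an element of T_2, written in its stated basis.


D f = -cos x + 3sin x + 4cos 2x
E_pi/2 D f = 3cos x + sin x - 4cos 2x
D D f = 3cos x + sin x - 8sin 2x
(E_pi/2 + D) D f = 6cos x + 2sin x - 4cos 2x - 8sin 2x

the result is g(x) = 6cos x + 2sin x - 4cos 2x - 8sin 2x


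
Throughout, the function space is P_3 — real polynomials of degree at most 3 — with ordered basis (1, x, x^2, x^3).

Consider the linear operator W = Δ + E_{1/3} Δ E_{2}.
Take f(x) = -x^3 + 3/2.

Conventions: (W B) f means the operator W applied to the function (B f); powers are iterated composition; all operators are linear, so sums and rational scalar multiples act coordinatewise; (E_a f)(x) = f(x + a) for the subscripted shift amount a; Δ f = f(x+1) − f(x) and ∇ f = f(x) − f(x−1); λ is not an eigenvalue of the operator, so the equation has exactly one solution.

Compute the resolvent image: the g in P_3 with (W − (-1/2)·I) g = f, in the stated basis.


write g with unknown coordinates in the stated basis and equate coefficients in (W − (-1/2)·I) g = f
solving from the highest basis element down gives g = -2x^3 + 24x^2 - 112x + 697/3
check: W g = -12x^2 + 56x - 344/3
so W g − (-1/2)·g = -x^3 + 3/2 = f ✓

the image equals g(x) = -2x^3 + 24x^2 - 112x + 697/3


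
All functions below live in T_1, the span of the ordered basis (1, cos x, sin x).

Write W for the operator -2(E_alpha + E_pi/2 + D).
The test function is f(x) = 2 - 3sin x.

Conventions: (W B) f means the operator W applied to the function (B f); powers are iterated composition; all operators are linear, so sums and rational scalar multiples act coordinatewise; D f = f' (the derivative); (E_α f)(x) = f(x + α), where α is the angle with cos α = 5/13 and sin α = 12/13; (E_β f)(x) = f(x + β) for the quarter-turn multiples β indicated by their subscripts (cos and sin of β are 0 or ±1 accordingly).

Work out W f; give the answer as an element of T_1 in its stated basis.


E_alpha f = 2 - (36/13)cos x - (15/13)sin x
E_pi/2 f = 2 - 3cos x
D f = -3cos x
(E_alpha + E_pi/2 + D) f = 4 - (114/13)cos x - (15/13)sin x
(-2(E_alpha + E_pi/2 + D)) f = -8 + (228/13)cos x + (30/13)sin x

the result is g(x) = -8 + (228/13)cos x + (30/13)sin x


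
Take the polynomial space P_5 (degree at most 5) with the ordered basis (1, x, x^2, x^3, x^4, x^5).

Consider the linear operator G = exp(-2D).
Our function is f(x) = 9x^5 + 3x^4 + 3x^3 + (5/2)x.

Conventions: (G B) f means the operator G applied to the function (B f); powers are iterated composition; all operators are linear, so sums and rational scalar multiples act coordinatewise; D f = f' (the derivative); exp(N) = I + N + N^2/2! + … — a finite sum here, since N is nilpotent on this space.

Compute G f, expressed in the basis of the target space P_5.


order-1 term: -90x^4 - 24x^3 - 18x^2 - 5
order-2 term: 360x^3 + 72x^2 + 36x
order-3 term: -720x^2 - 96x - 24
order-4 term: 720x + 48
order-5 term: -288
the series for exp(-2D) f terminates at order 5
exp(-2D) f = 9x^5 - 87x^4 + 339x^3 - 666x^2 + (1325/2)x - 269

the result is g(x) = 9x^5 - 87x^4 + 339x^3 - 666x^2 + (1325/2)x - 269


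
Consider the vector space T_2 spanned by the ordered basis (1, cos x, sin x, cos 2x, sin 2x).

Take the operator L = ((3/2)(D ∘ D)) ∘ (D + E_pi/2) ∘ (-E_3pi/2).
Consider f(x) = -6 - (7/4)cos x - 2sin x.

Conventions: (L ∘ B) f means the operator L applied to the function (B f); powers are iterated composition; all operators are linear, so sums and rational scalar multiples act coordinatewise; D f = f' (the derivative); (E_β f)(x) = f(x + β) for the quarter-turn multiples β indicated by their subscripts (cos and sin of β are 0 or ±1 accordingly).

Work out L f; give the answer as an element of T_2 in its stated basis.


the result is g(x) = -(21/4)cos x - 6sin x

E_3pi/2 f = -6 + 2cos x - (7/4)sin x
(-E_3pi/2) f = 6 - 2cos x + (7/4)sin x
D (-E_3pi/2) f = (7/4)cos x + 2sin x
E_pi/2 (-E_3pi/2) f = 6 + (7/4)cos x + 2sin x
(D + E_pi/2) (-E_3pi/2) f = 6 + (7/2)cos x + 4sin x
D ((D + E_pi/2) ∘ (-E_3pi/2)) f = 4cos x - (7/2)sin x
D D ((D + E_pi/2) ∘ (-E_3pi/2)) f = -(7/2)cos x - 4sin x
((3/2)(D ∘ D)) ((D + E_pi/2) ∘ (-E_3pi/2)) f = -(21/4)cos x - 6sin x


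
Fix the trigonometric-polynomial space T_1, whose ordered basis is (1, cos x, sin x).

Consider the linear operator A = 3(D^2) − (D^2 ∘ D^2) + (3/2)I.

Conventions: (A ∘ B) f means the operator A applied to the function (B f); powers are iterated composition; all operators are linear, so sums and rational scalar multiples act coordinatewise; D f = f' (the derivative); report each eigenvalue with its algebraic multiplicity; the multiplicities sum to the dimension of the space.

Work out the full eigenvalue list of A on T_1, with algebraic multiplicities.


λ = -5/2 (multiplicity 2), λ = 3/2 (multiplicity 1)

image of 1: 3/2
image of cos x: -(5/2)cos x
image of sin x: -(5/2)sin x
the matrix is diagonal; its diagonal is (3/2, -5/2, -5/2)
for a triangular matrix the eigenvalues are the diagonal entries, with algebraic multiplicity their repetition count


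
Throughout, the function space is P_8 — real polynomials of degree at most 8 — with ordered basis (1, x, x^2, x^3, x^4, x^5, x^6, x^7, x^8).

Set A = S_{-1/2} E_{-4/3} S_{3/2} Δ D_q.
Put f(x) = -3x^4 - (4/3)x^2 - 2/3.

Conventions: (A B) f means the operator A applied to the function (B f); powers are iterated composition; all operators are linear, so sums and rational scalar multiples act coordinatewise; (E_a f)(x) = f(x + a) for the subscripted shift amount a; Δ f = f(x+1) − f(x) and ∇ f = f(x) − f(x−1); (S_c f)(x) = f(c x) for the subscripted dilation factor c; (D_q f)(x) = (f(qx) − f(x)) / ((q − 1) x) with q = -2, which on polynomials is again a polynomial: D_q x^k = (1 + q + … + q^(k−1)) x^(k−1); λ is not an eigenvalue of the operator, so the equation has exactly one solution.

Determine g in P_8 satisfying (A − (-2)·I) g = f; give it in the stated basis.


the result is g(x) = -(3/2)x^4 - (1343/192)x^2 - (405/16)x - 11551/384

write g with unknown coordinates in the stated basis and equate coefficients in (A − (-2)·I) g = f
solving from the highest basis element down gives g = -(3/2)x^4 - (1343/192)x^2 - (405/16)x - 11551/384
check: A g = (405/32)x^2 + (405/8)x + 11423/192
so A g − (-2)·g = -3x^4 - (4/3)x^2 - 2/3 = f ✓


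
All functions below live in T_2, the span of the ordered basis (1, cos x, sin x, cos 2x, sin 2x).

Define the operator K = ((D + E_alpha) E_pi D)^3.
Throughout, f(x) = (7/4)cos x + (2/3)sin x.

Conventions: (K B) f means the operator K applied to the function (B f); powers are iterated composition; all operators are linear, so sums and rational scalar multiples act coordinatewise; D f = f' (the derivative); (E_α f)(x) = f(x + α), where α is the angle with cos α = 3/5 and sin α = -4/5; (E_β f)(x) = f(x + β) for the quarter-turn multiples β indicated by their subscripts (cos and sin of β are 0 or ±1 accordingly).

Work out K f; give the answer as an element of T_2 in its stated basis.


D f = (2/3)cos x - (7/4)sin x
E_pi D f = -(2/3)cos x + (7/4)sin x
D E_pi D f = (7/4)cos x + (2/3)sin x
E_alpha E_pi D f = -(9/5)cos x + (31/60)sin x
(D + E_alpha) E_pi D f = -(1/20)cos x + (71/60)sin x
D ((D + E_alpha) E_pi D) f = (71/60)cos x + (1/20)sin x
E_pi D ((D + E_alpha) E_pi D) f = -(71/60)cos x - (1/20)sin x
D E_pi D ((D + E_alpha) E_pi D) f = -(1/20)cos x + (71/60)sin x
E_alpha E_pi D ((D + E_alpha) E_pi D) f = -(67/100)cos x - (293/300)sin x
(D + E_alpha) E_pi D ((D + E_alpha) E_pi D) f = -(18/25)cos x + (31/150)sin x
D ((D + E_alpha) E_pi D) ((D + E_alpha) E_pi D) f = (31/150)cos x + (18/25)sin x
E_pi D ((D + E_alpha) E_pi D) ((D + E_alpha) E_pi D) f = -(31/150)cos x - (18/25)sin x
D E_pi D ((D + E_alpha) E_pi D) ((D + E_alpha) E_pi D) f = -(18/25)cos x + (31/150)sin x
E_alpha E_pi D ((D + E_alpha) E_pi D) ((D + E_alpha) E_pi D) f = (113/250)cos x - (224/375)sin x
(D + E_alpha) E_pi D ((D + E_alpha) E_pi D) ((D + E_alpha) E_pi D) f = -(67/250)cos x - (293/750)sin x

the image equals g(x) = -(67/250)cos x - (293/750)sin x


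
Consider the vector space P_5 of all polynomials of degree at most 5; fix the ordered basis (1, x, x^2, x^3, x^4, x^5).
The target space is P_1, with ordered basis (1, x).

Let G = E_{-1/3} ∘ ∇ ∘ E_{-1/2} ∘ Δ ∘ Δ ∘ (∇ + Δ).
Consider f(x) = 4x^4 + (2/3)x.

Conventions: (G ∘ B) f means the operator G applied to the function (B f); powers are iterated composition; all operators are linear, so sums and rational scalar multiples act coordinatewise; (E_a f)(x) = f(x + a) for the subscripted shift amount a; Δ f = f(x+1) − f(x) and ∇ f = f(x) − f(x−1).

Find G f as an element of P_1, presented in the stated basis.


∇ f = 16x^3 - 24x^2 + 16x - 10/3
Δ f = 16x^3 + 24x^2 + 16x + 14/3
(∇ + Δ) f = 32x^3 + 32x + 4/3
Δ (∇ + Δ) f = 96x^2 + 96x + 64
Δ Δ (∇ + Δ) f = 192x + 192
E_{-1/2} (Δ ∘ Δ) (∇ + Δ) f = 192x + 96
∇ E_{-1/2} (Δ ∘ Δ) (∇ + Δ) f = 192
E_{-1/3} (∇ ∘ E_{-1/2} ∘ Δ ∘ Δ ∘ (∇ + Δ)) f = 192

the result is g(x) = 192


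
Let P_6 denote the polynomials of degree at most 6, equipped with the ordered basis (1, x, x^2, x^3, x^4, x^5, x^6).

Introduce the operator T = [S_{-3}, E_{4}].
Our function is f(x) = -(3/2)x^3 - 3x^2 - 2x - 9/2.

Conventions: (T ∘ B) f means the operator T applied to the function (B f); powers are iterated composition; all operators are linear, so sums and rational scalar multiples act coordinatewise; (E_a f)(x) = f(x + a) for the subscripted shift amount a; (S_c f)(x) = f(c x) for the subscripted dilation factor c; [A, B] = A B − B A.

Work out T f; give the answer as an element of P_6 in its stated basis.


g(x) = -648x^2 - 1440x - 2336

E_{4} f = -(3/2)x^3 - 21x^2 - 98x - 313/2
S_{-3} E_{4} f = (81/2)x^3 - 189x^2 + 294x - 313/2
S_{-3} f = (81/2)x^3 - 27x^2 + 6x - 9/2
E_{4} S_{-3} f = (81/2)x^3 + 459x^2 + 1734x + 4359/2
[S_{-3}, E_{4}] f = -648x^2 - 1440x - 2336
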